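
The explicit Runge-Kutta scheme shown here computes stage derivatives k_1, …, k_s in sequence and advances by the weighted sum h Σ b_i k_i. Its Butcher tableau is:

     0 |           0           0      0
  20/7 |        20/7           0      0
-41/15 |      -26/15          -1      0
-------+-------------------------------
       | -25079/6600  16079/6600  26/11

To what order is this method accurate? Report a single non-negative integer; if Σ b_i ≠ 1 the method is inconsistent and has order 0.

b = (-25079/6600, 16079/6600, 26/11)
c = (0, 20/7, -41/15)
Ac = (0, 0, -20/7)
Σ b_i: (-25079/6600)·1 + 16079/6600·1 + 26/11·1 = 1 ✓
b·c: 16079/6600·20/7 + 26/11·(-41/15) = 1/2 ✓
b·c²: 16079/6600·400/49 + 26/11·1681/225 = 650492/17325 ≠ 1/3 ⇒ order 2.
b·Ac: 26/11·(-20/7) = -520/77 ≠ 1/6

2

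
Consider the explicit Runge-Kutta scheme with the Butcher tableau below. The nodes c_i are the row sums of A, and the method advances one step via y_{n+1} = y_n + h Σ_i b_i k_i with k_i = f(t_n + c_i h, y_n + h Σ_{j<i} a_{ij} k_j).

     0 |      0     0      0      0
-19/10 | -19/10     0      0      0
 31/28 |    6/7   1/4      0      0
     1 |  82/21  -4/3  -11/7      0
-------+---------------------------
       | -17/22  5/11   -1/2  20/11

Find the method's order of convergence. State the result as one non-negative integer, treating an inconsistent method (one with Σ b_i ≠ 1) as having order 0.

1

b = (-17/22, 5/11, -1/2, 20/11)
c = (0, -19/10, 31/28, 1)
Ac = (0, 0, -19/40, 2333/2940)
Σ b_i: (-17/22)·1 + 5/11·1 + (-1/2)·1 + 20/11·1 = 1 ✓
b·c: 5/11·(-19/10) + (-1/2)·31/28 + 20/11·1 = 247/616 ≠ 1/2 ⇒ order 1.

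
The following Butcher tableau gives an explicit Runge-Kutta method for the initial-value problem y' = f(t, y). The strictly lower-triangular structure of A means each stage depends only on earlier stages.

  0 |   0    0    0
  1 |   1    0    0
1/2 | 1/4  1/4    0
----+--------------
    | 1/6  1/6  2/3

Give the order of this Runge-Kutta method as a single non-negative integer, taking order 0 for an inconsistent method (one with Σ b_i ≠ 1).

b = (1/6, 1/6, 2/3)
c = (0, 1, 1/2)
Ac = (0, 0, 1/4)
Σ b_i: 1/6·1 + 1/6·1 + 2/3·1 = 1 ✓
b·c: 1/6·1 + 2/3·1/2 = 1/2 ✓
b·c²: 1/6·1 + 2/3·1/4 = 1/3 ✓
b·Ac: 2/3·1/4 = 1/6 ✓; 3 stages ⇒ order 3.

3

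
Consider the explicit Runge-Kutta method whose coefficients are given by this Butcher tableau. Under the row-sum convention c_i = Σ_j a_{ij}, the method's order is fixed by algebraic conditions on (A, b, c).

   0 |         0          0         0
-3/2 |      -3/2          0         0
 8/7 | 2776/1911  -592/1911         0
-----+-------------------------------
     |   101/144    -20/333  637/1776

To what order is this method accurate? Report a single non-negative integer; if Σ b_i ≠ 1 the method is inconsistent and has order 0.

3

b = (101/144, -20/333, 637/1776)
c = (0, -3/2, 8/7)
Ac = (0, 0, 296/637)
Σ b_i: 101/144·1 + (-20/333)·1 + 637/1776·1 = 1 ✓
b·c: (-20/333)·(-3/2) + 637/1776·8/7 = 1/2 ✓
b·c²: (-20/333)·9/4 + 637/1776·64/49 = 1/3 ✓
b·Ac: 637/1776·296/637 = 1/6 ✓; 3 stages ⇒ order 3.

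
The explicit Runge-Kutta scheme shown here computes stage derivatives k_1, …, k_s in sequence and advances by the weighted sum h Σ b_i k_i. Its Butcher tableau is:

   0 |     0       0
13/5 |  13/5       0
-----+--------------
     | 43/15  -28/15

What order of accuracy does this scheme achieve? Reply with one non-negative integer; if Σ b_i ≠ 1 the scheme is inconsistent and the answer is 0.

1

b = (43/15, -28/15)
c = (0, 13/5)
Σ b_i: 43/15·1 + (-28/15)·1 = 1 ✓
b·c: (-28/15)·13/5 = -364/75 ≠ 1/2 ⇒ order 1.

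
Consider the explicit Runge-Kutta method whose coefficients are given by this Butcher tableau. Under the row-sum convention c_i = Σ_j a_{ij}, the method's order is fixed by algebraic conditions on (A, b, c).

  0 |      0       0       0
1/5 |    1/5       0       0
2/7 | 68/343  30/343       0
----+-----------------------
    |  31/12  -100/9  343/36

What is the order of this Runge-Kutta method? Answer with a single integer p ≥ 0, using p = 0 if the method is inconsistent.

3

b = (31/12, -100/9, 343/36)
c = (0, 1/5, 2/7)
Ac = (0, 0, 6/343)
Σ b_i: 31/12·1 + (-100/9)·1 + 343/36·1 = 1 ✓
b·c: (-100/9)·1/5 + 343/36·2/7 = 1/2 ✓
b·c²: (-100/9)·1/25 + 343/36·4/49 = 1/3 ✓
b·Ac: 343/36·6/343 = 1/6 ✓; 3 stages ⇒ order 3.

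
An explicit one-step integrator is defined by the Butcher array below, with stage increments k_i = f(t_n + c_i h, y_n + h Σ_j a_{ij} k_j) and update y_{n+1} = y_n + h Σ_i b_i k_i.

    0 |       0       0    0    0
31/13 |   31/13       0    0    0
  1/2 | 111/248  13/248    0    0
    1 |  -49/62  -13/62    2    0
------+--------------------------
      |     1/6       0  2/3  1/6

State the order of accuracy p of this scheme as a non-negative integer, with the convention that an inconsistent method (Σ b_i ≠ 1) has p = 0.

b = (1/6, 0, 2/3, 1/6)
c = (0, 31/13, 1/2, 1)
Ac = (0, 0, 1/8, 1/2)
Σ b_i: 1/6·1 + 2/3·1 + 1/6·1 = 1 ✓
b·c: 2/3·1/2 + 1/6·1 = 1/2 ✓
b·c²: 2/3·1/4 + 1/6·1 = 1/3 ✓
b·Ac: 2/3·1/8 + 1/6·1/2 = 1/6 ✓
b·c³: 2/3·1/8 + 1/6·1 = 1/4 ✓
b·(c∘Ac): 2/3·1/16 + 1/6·1/2 = 1/8 ✓
b·Ac²: 2/3·31/104 + 1/6·(-9/13) = 1/12 ✓
b·A²c: 1/6·1/4 = 1/24 ✓; 4 stages ⇒ order 4.

4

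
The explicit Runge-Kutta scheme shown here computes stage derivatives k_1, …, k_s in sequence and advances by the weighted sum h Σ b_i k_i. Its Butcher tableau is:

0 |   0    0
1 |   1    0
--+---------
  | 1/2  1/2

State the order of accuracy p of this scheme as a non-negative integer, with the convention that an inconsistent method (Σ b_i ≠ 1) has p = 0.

2

b = (1/2, 1/2)
c = (0, 1)
Σ b_i: 1/2·1 + 1/2·1 = 1 ✓
b·c: 1/2·1 = 1/2 ✓; 2 stages ⇒ order 2.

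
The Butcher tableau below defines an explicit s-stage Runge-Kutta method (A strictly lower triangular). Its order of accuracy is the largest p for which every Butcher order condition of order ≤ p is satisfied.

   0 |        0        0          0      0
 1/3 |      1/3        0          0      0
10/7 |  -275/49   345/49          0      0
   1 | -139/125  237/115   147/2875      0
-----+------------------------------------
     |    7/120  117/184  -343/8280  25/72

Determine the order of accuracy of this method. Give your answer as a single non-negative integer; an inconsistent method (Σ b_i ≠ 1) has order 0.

4

b = (7/120, 117/184, -343/8280, 25/72)
c = (0, 1/3, 10/7, 1)
Ac = (0, 0, 115/49, 19/25)
Σ b_i: 7/120·1 + 117/184·1 + (-343/8280)·1 + 25/72·1 = 1 ✓
b·c: 117/184·1/3 + (-343/8280)·10/7 + 25/72·1 = 1/2 ✓
b·c²: 117/184·1/9 + (-343/8280)·100/49 + 25/72·1 = 1/3 ✓
b·Ac: (-343/8280)·115/49 + 25/72·19/25 = 1/6 ✓
b·c³: 117/184·1/27 + (-343/8280)·1000/343 + 25/72·1 = 1/4 ✓
b·(c∘Ac): (-343/8280)·1150/343 + 25/72·19/25 = 1/8 ✓
b·Ac²: (-343/8280)·115/147 + 25/72·1/3 = 1/12 ✓
b·A²c: 25/72·3/25 = 1/24 ✓; 4 stages ⇒ order 4.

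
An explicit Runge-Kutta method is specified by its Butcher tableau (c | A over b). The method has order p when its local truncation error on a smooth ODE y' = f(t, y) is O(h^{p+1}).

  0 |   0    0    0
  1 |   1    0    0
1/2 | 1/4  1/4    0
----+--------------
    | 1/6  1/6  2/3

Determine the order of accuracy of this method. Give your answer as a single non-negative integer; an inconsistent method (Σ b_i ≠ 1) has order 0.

b = (1/6, 1/6, 2/3)
c = (0, 1, 1/2)
Ac = (0, 0, 1/4)
Σ b_i: 1/6·1 + 1/6·1 + 2/3·1 = 1 ✓
b·c: 1/6·1 + 2/3·1/2 = 1/2 ✓
b·c²: 1/6·1 + 2/3·1/4 = 1/3 ✓
b·Ac: 2/3·1/4 = 1/6 ✓; 3 stages ⇒ order 3.

3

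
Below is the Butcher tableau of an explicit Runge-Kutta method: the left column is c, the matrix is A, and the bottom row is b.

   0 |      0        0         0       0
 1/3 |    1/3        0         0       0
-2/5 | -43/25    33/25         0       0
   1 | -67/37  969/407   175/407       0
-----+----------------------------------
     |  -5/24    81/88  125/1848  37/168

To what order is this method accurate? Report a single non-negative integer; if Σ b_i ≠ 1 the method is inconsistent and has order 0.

4

b = (-5/24, 81/88, 125/1848, 37/168)
c = (0, 1/3, -2/5, 1)
Ac = (0, 0, 11/25, 23/37)
Σ b_i: (-5/24)·1 + 81/88·1 + 125/1848·1 + 37/168·1 = 1 ✓
b·c: 81/88·1/3 + 125/1848·(-2/5) + 37/168·1 = 1/2 ✓
b·c²: 81/88·1/9 + 125/1848·4/25 + 37/168·1 = 1/3 ✓
b·Ac: 125/1848·11/25 + 37/168·23/37 = 1/6 ✓
b·c³: 81/88·1/27 + 125/1848·(-8/125) + 37/168·1 = 1/4 ✓
b·(c∘Ac): 125/1848·(-22/125) + 37/168·23/37 = 1/8 ✓
b·Ac²: 125/1848·11/75 + 37/168·1/3 = 1/12 ✓
b·A²c: 37/168·7/37 = 1/24 ✓; 4 stages ⇒ order 4.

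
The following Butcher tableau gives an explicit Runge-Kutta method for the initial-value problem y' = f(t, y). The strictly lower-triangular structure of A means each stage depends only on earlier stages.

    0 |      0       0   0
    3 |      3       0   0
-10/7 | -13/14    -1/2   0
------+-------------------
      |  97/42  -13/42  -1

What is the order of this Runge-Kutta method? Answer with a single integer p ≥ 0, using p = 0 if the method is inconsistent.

2

b = (97/42, -13/42, -1)
c = (0, 3, -10/7)
Ac = (0, 0, -3/2)
Σ b_i: 97/42·1 + (-13/42)·1 + (-1)·1 = 1 ✓
b·c: (-13/42)·3 + (-1)·(-10/7) = 1/2 ✓
b·c²: (-13/42)·9 + (-1)·100/49 = -473/98 ≠ 1/3 ⇒ order 2.
b·Ac: (-1)·(-3/2) = 3/2 ≠ 1/6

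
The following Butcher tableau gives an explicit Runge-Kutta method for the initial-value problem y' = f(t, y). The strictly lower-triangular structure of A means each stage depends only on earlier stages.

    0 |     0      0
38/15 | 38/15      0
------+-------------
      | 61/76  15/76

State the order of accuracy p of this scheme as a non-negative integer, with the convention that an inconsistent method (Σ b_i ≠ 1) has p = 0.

b = (61/76, 15/76)
c = (0, 38/15)
Σ b_i: 61/76·1 + 15/76·1 = 1 ✓
b·c: 15/76·38/15 = 1/2 ✓; 2 stages ⇒ order 2.

2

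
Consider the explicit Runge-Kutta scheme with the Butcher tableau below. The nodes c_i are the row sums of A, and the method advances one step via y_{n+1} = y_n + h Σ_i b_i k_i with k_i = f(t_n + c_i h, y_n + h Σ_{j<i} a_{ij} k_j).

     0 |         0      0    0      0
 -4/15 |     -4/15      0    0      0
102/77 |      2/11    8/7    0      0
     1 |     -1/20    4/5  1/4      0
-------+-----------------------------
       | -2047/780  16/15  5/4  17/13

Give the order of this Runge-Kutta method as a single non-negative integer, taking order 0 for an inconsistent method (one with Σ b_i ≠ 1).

1

b = (-2047/780, 16/15, 5/4, 17/13)
c = (0, -4/15, 102/77, 1)
Ac = (0, 0, -32/105, 1361/11550)
Σ b_i: (-2047/780)·1 + 16/15·1 + 5/4·1 + 17/13·1 = 1 ✓
b·c: 16/15·(-4/15) + 5/4·102/77 + 17/13·1 = 1206797/450450 ≠ 1/2 ⇒ order 1.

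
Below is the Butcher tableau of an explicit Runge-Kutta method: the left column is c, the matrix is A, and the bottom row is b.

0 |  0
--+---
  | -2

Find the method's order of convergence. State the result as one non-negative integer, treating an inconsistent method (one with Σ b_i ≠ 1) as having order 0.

b = (-2)
c = (0)
Σ b_i: (-2)·1 = -2 ≠ 1 ⇒ order 0.

0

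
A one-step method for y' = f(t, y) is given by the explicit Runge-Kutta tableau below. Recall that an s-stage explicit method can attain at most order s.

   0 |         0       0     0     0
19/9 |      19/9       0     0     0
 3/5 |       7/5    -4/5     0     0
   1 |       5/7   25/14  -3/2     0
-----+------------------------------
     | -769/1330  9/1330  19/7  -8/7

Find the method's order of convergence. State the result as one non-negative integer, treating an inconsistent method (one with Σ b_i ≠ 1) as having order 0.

2

b = (-769/1330, 9/1330, 19/7, -8/7)
c = (0, 19/9, 3/5, 1)
Ac = (0, 0, -76/45, 904/315)
Σ b_i: (-769/1330)·1 + 9/1330·1 + 19/7·1 + (-8/7)·1 = 1 ✓
b·c: 9/1330·19/9 + 19/7·3/5 + (-8/7)·1 = 1/2 ✓
b·c²: 9/1330·361/81 + 19/7·9/25 + (-8/7)·1 = -61/450 ≠ 1/3 ⇒ order 2.
b·Ac: 19/7·(-76/45) + (-8/7)·904/315 = -1156/147 ≠ 1/6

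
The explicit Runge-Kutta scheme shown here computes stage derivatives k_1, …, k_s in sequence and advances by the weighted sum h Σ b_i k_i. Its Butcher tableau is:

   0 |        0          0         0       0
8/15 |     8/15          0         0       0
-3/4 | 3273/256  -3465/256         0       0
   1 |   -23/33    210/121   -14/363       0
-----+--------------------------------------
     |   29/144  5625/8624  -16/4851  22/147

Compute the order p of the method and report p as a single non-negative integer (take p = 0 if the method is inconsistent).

4

b = (29/144, 5625/8624, -16/4851, 22/147)
c = (0, 8/15, -3/4, 1)
Ac = (0, 0, -231/32, 21/22)
Σ b_i: 29/144·1 + 5625/8624·1 + (-16/4851)·1 + 22/147·1 = 1 ✓
b·c: 5625/8624·8/15 + (-16/4851)·(-3/4) + 22/147·1 = 1/2 ✓
b·c²: 5625/8624·64/225 + (-16/4851)·9/16 + 22/147·1 = 1/3 ✓
b·Ac: (-16/4851)·(-231/32) + 22/147·21/22 = 1/6 ✓
b·c³: 5625/8624·512/3375 + (-16/4851)·(-27/64) + 22/147·1 = 1/4 ✓
b·(c∘Ac): (-16/4851)·693/128 + 22/147·21/22 = 1/8 ✓
b·Ac²: (-16/4851)·(-77/20) + 22/147·623/1320 = 1/12 ✓
b·A²c: 22/147·49/176 = 1/24 ✓; 4 stages ⇒ order 4.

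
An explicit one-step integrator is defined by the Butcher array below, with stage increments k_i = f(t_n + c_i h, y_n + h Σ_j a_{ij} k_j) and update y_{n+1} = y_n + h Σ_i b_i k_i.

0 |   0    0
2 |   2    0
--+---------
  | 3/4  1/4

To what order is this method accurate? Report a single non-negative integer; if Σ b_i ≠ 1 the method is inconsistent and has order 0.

2

b = (3/4, 1/4)
c = (0, 2)
Σ b_i: 3/4·1 + 1/4·1 = 1 ✓
b·c: 1/4·2 = 1/2 ✓; 2 stages ⇒ order 2.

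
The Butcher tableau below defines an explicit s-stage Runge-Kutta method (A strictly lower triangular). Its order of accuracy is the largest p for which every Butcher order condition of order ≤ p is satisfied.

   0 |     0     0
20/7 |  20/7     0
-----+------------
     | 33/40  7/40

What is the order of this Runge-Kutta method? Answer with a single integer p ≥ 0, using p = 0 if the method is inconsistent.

b = (33/40, 7/40)
c = (0, 20/7)
Σ b_i: 33/40·1 + 7/40·1 = 1 ✓
b·c: 7/40·20/7 = 1/2 ✓; 2 stages ⇒ order 2.

2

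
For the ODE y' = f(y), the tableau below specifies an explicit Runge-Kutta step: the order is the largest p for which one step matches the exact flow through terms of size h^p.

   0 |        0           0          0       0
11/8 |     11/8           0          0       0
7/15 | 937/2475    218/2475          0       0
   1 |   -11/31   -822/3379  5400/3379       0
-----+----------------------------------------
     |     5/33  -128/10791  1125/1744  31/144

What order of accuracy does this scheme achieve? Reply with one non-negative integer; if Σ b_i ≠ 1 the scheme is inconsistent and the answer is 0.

b = (5/33, -128/10791, 1125/1744, 31/144)
c = (0, 11/8, 7/15, 1)
Ac = (0, 0, 109/900, 51/124)
Σ b_i: 5/33·1 + (-128/10791)·1 + 1125/1744·1 + 31/144·1 = 1 ✓
b·c: (-128/10791)·11/8 + 1125/1744·7/15 + 31/144·1 = 1/2 ✓
b·c²: (-128/10791)·121/64 + 1125/1744·49/225 + 31/144·1 = 1/3 ✓
b·Ac: 1125/1744·109/900 + 31/144·51/124 = 1/6 ✓
b·c³: (-128/10791)·1331/512 + 1125/1744·343/3375 + 31/144·1 = 1/4 ✓
b·(c∘Ac): 1125/1744·763/13500 + 31/144·51/124 = 1/8 ✓
b·Ac²: 1125/1744·1199/7200 + 31/144·(-111/992) = 1/12 ✓
b·A²c: 31/144·6/31 = 1/24 ✓; 4 stages ⇒ order 4.

4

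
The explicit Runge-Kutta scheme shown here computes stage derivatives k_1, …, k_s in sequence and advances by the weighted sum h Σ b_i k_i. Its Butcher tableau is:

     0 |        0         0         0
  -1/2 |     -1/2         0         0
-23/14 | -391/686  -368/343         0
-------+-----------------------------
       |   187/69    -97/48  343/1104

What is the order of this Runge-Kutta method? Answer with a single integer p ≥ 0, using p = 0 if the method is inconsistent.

3

b = (187/69, -97/48, 343/1104)
c = (0, -1/2, -23/14)
Ac = (0, 0, 184/343)
Σ b_i: 187/69·1 + (-97/48)·1 + 343/1104·1 = 1 ✓
b·c: (-97/48)·(-1/2) + 343/1104·(-23/14) = 1/2 ✓
b·c²: (-97/48)·1/4 + 343/1104·529/196 = 1/3 ✓
b·Ac: 343/1104·184/343 = 1/6 ✓; 3 stages ⇒ order 3.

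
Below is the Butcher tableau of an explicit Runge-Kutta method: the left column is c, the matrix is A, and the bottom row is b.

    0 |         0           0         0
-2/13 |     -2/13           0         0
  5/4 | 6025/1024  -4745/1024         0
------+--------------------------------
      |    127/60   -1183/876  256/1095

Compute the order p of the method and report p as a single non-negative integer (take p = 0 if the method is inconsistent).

3

b = (127/60, -1183/876, 256/1095)
c = (0, -2/13, 5/4)
Ac = (0, 0, 365/512)
Σ b_i: 127/60·1 + (-1183/876)·1 + 256/1095·1 = 1 ✓
b·c: (-1183/876)·(-2/13) + 256/1095·5/4 = 1/2 ✓
b·c²: (-1183/876)·4/169 + 256/1095·25/16 = 1/3 ✓
b·Ac: 256/1095·365/512 = 1/6 ✓; 3 stages ⇒ order 3.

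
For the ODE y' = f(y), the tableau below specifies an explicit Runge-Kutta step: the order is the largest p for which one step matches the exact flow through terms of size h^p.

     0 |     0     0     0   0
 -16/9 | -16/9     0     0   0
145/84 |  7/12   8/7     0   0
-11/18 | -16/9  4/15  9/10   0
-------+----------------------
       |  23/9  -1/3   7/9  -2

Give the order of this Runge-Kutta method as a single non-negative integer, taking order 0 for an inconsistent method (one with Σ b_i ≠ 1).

1

b = (23/9, -1/3, 7/9, -2)
c = (0, -16/9, 145/84, -11/18)
Ac = (0, 0, -128/63, 8161/7560)
Σ b_i: 23/9·1 + (-1/3)·1 + 7/9·1 + (-2)·1 = 1 ✓
b·c: (-1/3)·(-16/9) + 7/9·145/84 + (-2)·(-11/18) = 341/108 ≠ 1/2 ⇒ order 1.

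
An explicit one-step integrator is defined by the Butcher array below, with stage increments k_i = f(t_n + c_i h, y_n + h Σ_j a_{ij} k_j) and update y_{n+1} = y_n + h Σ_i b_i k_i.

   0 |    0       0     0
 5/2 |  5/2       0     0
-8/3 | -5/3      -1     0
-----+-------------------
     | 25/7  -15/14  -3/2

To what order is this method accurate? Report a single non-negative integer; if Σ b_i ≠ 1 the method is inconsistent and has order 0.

b = (25/7, -15/14, -3/2)
c = (0, 5/2, -8/3)
Ac = (0, 0, -5/2)
Σ b_i: 25/7·1 + (-15/14)·1 + (-3/2)·1 = 1 ✓
b·c: (-15/14)·5/2 + (-3/2)·(-8/3) = 37/28 ≠ 1/2 ⇒ order 1.

1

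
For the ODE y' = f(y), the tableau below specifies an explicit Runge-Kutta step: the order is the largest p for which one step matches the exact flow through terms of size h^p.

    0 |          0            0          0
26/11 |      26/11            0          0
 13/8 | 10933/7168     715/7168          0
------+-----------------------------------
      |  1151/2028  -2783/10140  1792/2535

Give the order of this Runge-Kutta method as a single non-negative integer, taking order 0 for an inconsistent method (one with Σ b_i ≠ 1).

b = (1151/2028, -2783/10140, 1792/2535)
c = (0, 26/11, 13/8)
Ac = (0, 0, 845/3584)
Σ b_i: 1151/2028·1 + (-2783/10140)·1 + 1792/2535·1 = 1 ✓
b·c: (-2783/10140)·26/11 + 1792/2535·13/8 = 1/2 ✓
b·c²: (-2783/10140)·676/121 + 1792/2535·169/64 = 1/3 ✓
b·Ac: 1792/2535·845/3584 = 1/6 ✓; 3 stages ⇒ order 3.

3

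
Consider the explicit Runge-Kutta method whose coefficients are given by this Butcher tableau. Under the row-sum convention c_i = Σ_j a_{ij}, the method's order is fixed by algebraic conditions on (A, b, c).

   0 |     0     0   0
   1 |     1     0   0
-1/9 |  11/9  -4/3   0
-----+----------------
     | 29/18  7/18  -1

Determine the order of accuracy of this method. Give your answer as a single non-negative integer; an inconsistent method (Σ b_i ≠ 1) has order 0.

2

b = (29/18, 7/18, -1)
c = (0, 1, -1/9)
Ac = (0, 0, -4/3)
Σ b_i: 29/18·1 + 7/18·1 + (-1)·1 = 1 ✓
b·c: 7/18·1 + (-1)·(-1/9) = 1/2 ✓
b·c²: 7/18·1 + (-1)·1/81 = 61/162 ≠ 1/3 ⇒ order 2.
b·Ac: (-1)·(-4/3) = 4/3 ≠ 1/6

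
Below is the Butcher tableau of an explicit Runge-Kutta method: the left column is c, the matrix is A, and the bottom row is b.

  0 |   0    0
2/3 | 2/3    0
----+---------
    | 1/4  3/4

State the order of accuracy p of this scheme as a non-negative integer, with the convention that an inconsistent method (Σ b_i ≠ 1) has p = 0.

b = (1/4, 3/4)
c = (0, 2/3)
Σ b_i: 1/4·1 + 3/4·1 = 1 ✓
b·c: 3/4·2/3 = 1/2 ✓; 2 stages ⇒ order 2.

2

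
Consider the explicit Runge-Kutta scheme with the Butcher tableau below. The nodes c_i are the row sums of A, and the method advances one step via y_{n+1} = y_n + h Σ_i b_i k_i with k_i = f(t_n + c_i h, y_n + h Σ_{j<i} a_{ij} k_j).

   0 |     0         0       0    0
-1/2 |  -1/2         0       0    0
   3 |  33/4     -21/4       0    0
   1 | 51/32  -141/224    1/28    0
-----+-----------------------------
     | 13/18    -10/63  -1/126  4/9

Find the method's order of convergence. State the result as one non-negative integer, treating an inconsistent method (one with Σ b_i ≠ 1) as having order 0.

b = (13/18, -10/63, -1/126, 4/9)
c = (0, -1/2, 3, 1)
Ac = (0, 0, 21/8, 27/64)
Σ b_i: 13/18·1 + (-10/63)·1 + (-1/126)·1 + 4/9·1 = 1 ✓
b·c: (-10/63)·(-1/2) + (-1/126)·3 + 4/9·1 = 1/2 ✓
b·c²: (-10/63)·1/4 + (-1/126)·9 + 4/9·1 = 1/3 ✓
b·Ac: (-1/126)·21/8 + 4/9·27/64 = 1/6 ✓
b·c³: (-10/63)·(-1/8) + (-1/126)·27 + 4/9·1 = 1/4 ✓
b·(c∘Ac): (-1/126)·63/8 + 4/9·27/64 = 1/8 ✓
b·Ac²: (-1/126)·(-21/16) + 4/9·21/128 = 1/12 ✓
b·A²c: 4/9·3/32 = 1/24 ✓; 4 stages ⇒ order 4.

4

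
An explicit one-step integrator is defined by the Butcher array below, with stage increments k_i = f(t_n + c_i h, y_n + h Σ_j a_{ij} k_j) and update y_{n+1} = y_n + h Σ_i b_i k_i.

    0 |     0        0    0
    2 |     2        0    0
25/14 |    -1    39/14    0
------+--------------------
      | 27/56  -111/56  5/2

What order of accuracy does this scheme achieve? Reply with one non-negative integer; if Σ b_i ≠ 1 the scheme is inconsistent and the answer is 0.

2

b = (27/56, -111/56, 5/2)
c = (0, 2, 25/14)
Ac = (0, 0, 39/7)
Σ b_i: 27/56·1 + (-111/56)·1 + 5/2·1 = 1 ✓
b·c: (-111/56)·2 + 5/2·25/14 = 1/2 ✓
b·c²: (-111/56)·4 + 5/2·625/196 = 17/392 ≠ 1/3 ⇒ order 2.
b·Ac: 5/2·39/7 = 195/14 ≠ 1/6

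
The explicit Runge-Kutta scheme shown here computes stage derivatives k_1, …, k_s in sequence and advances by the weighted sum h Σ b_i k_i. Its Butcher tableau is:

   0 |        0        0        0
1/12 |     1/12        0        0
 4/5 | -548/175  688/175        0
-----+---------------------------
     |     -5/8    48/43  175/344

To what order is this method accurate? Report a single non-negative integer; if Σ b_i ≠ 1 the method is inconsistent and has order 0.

3

b = (-5/8, 48/43, 175/344)
c = (0, 1/12, 4/5)
Ac = (0, 0, 172/525)
Σ b_i: (-5/8)·1 + 48/43·1 + 175/344·1 = 1 ✓
b·c: 48/43·1/12 + 175/344·4/5 = 1/2 ✓
b·c²: 48/43·1/144 + 175/344·16/25 = 1/3 ✓
b·Ac: 175/344·172/525 = 1/6 ✓; 3 stages ⇒ order 3.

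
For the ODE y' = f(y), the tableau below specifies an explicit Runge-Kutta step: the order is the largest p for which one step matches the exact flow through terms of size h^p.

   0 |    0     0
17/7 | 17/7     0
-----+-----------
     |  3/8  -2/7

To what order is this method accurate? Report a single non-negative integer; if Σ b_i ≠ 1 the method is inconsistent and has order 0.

0

b = (3/8, -2/7)
c = (0, 17/7)
Σ b_i: 3/8·1 + (-2/7)·1 = 5/56 ≠ 1 ⇒ order 0.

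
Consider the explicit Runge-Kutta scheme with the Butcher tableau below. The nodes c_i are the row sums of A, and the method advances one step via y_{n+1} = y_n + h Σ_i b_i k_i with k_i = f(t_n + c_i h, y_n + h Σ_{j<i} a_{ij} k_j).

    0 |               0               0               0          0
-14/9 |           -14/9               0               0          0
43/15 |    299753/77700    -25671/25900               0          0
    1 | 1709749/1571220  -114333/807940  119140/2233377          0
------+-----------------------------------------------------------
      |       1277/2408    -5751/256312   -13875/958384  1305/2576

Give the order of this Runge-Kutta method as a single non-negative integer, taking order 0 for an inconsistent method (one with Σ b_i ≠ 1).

4

b = (1277/2408, -5751/256312, -13875/958384, 1305/2576)
c = (0, -14/9, 43/15, 1)
Ac = (0, 0, 8557/5550, 2921/7830)
Σ b_i: 1277/2408·1 + (-5751/256312)·1 + (-13875/958384)·1 + 1305/2576·1 = 1 ✓
b·c: (-5751/256312)·(-14/9) + (-13875/958384)·43/15 + 1305/2576·1 = 1/2 ✓
b·c²: (-5751/256312)·196/81 + (-13875/958384)·1849/225 + 1305/2576·1 = 1/3 ✓
b·Ac: (-13875/958384)·8557/5550 + 1305/2576·2921/7830 = 1/6 ✓
b·c³: (-5751/256312)·(-2744/729) + (-13875/958384)·79507/3375 + 1305/2576·1 = 1/4 ✓
b·(c∘Ac): (-13875/958384)·367951/83250 + 1305/2576·2921/7830 = 1/8 ✓
b·Ac²: (-13875/958384)·(-59899/24975) + 1305/2576·1127/11745 = 1/12 ✓
b·A²c: 1305/2576·322/3915 = 1/24 ✓; 4 stages ⇒ order 4.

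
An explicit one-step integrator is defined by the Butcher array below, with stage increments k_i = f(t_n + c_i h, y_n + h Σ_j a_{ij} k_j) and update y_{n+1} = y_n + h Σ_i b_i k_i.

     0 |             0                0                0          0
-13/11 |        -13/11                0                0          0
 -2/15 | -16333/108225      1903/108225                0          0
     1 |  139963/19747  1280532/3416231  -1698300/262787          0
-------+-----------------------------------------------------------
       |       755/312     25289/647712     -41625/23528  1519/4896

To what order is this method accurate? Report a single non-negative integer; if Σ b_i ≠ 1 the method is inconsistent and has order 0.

b = (755/312, 25289/647712, -41625/23528, 1519/4896)
c = (0, -13/11, -2/15, 1)
Ac = (0, 0, -173/8325, 636/1519)
Σ b_i: 755/312·1 + 25289/647712·1 + (-41625/23528)·1 + 1519/4896·1 = 1 ✓
b·c: 25289/647712·(-13/11) + (-41625/23528)·(-2/15) + 1519/4896·1 = 1/2 ✓
b·c²: 25289/647712·169/121 + (-41625/23528)·4/225 + 1519/4896·1 = 1/3 ✓
b·Ac: (-41625/23528)·(-173/8325) + 1519/4896·636/1519 = 1/6 ✓
b·c³: 25289/647712·(-2197/1331) + (-41625/23528)·(-8/3375) + 1519/4896·1 = 1/4 ✓
b·(c∘Ac): (-41625/23528)·346/124875 + 1519/4896·636/1519 = 1/8 ✓
b·Ac²: (-41625/23528)·2249/91575 + 1519/4896·6828/16709 = 1/12 ✓
b·A²c: 1519/4896·204/1519 = 1/24 ✓; 4 stages ⇒ order 4.

4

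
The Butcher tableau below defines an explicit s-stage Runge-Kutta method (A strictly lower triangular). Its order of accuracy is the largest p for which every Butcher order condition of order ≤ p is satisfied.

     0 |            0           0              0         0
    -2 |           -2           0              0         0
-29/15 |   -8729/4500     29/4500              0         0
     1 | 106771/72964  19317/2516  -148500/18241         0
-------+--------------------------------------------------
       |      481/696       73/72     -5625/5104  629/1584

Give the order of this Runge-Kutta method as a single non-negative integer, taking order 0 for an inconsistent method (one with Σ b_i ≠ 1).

4

b = (481/696, 73/72, -5625/5104, 629/1584)
c = (0, -2, -29/15, 1)
Ac = (0, 0, -29/2250, 483/1258)
Σ b_i: 481/696·1 + 73/72·1 + (-5625/5104)·1 + 629/1584·1 = 1 ✓
b·c: 73/72·(-2) + (-5625/5104)·(-29/15) + 629/1584·1 = 1/2 ✓
b·c²: 73/72·4 + (-5625/5104)·841/225 + 629/1584·1 = 1/3 ✓
b·Ac: (-5625/5104)·(-29/2250) + 629/1584·483/1258 = 1/6 ✓
b·c³: 73/72·(-8) + (-5625/5104)·(-24389/3375) + 629/1584·1 = 1/4 ✓
b·(c∘Ac): (-5625/5104)·841/33750 + 629/1584·483/1258 = 1/8 ✓
b·Ac²: (-5625/5104)·29/1125 + 629/1584·177/629 = 1/12 ✓
b·A²c: 629/1584·66/629 = 1/24 ✓; 4 stages ⇒ order 4.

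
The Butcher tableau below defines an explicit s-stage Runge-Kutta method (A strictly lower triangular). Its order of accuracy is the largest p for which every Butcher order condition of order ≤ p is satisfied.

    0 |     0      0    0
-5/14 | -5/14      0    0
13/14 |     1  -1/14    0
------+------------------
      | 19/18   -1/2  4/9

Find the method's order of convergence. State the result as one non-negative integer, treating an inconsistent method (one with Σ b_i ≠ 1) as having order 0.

1

b = (19/18, -1/2, 4/9)
c = (0, -5/14, 13/14)
Ac = (0, 0, 5/196)
Σ b_i: 19/18·1 + (-1/2)·1 + 4/9·1 = 1 ✓
b·c: (-1/2)·(-5/14) + 4/9·13/14 = 149/252 ≠ 1/2 ⇒ order 1.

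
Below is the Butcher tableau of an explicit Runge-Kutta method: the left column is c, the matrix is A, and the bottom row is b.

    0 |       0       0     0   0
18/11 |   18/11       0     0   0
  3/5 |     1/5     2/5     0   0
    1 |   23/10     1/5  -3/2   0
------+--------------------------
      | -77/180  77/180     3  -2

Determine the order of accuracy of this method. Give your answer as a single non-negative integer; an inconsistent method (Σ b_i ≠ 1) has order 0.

2

b = (-77/180, 77/180, 3, -2)
c = (0, 18/11, 3/5, 1)
Ac = (0, 0, 36/55, -63/110)
Σ b_i: (-77/180)·1 + 77/180·1 + 3·1 + (-2)·1 = 1 ✓
b·c: 77/180·18/11 + 3·3/5 + (-2)·1 = 1/2 ✓
b·c²: 77/180·324/121 + 3·9/25 + (-2)·1 = 62/275 ≠ 1/3 ⇒ order 2.
b·Ac: 3·36/55 + (-2)·(-63/110) = 171/55 ≠ 1/6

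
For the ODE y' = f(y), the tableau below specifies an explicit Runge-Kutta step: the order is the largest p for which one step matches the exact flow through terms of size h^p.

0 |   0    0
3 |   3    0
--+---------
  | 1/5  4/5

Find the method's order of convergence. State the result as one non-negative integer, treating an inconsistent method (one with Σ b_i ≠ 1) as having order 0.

b = (1/5, 4/5)
c = (0, 3)
Σ b_i: 1/5·1 + 4/5·1 = 1 ✓
b·c: 4/5·3 = 12/5 ≠ 1/2 ⇒ order 1.

1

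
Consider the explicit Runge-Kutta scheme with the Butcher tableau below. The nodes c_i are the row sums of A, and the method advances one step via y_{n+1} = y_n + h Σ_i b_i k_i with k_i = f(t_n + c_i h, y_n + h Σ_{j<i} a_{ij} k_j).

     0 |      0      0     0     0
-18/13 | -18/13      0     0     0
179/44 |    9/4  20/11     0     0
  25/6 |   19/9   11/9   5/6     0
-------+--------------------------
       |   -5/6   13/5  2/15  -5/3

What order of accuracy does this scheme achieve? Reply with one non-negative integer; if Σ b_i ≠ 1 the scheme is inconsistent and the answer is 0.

0

b = (-5/6, 13/5, 2/15, -5/3)
c = (0, -18/13, 179/44, 25/6)
Ac = (0, 0, -360/143, 5827/3432)
Σ b_i: (-5/6)·1 + 13/5·1 + 2/15·1 + (-5/3)·1 = 7/30 ≠ 1 ⇒ order 0.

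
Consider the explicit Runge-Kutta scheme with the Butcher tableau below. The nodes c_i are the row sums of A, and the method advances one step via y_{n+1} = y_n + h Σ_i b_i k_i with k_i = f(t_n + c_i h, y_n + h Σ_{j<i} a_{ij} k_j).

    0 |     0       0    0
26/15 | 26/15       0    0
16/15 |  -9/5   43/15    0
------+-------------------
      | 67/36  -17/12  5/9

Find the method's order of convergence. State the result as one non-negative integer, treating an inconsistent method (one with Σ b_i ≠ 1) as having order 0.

b = (67/36, -17/12, 5/9)
c = (0, 26/15, 16/15)
Ac = (0, 0, 1118/225)
Σ b_i: 67/36·1 + (-17/12)·1 + 5/9·1 = 1 ✓
b·c: (-17/12)·26/15 + 5/9·16/15 = -503/270 ≠ 1/2 ⇒ order 1.

1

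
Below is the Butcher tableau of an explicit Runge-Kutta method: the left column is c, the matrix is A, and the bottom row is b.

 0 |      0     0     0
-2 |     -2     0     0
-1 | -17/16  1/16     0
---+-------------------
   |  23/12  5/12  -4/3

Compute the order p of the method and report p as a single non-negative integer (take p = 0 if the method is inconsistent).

b = (23/12, 5/12, -4/3)
c = (0, -2, -1)
Ac = (0, 0, -1/8)
Σ b_i: 23/12·1 + 5/12·1 + (-4/3)·1 = 1 ✓
b·c: 5/12·(-2) + (-4/3)·(-1) = 1/2 ✓
b·c²: 5/12·4 + (-4/3)·1 = 1/3 ✓
b·Ac: (-4/3)·(-1/8) = 1/6 ✓; 3 stages ⇒ order 3.

3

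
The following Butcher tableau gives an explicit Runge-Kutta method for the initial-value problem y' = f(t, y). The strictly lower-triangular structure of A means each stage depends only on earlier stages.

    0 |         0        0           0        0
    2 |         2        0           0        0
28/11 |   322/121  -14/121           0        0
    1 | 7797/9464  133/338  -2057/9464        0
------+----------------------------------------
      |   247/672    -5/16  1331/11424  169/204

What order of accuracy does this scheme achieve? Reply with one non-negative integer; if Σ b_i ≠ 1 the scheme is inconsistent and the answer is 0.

b = (247/672, -5/16, 1331/11424, 169/204)
c = (0, 2, 28/11, 1)
Ac = (0, 0, -28/121, 79/338)
Σ b_i: 247/672·1 + (-5/16)·1 + 1331/11424·1 + 169/204·1 = 1 ✓
b·c: (-5/16)·2 + 1331/11424·28/11 + 169/204·1 = 1/2 ✓
b·c²: (-5/16)·4 + 1331/11424·784/121 + 169/204·1 = 1/3 ✓
b·Ac: 1331/11424·(-28/121) + 169/204·79/338 = 1/6 ✓
b·c³: (-5/16)·8 + 1331/11424·21952/1331 + 169/204·1 = 1/4 ✓
b·(c∘Ac): 1331/11424·(-784/1331) + 169/204·79/338 = 1/8 ✓
b·Ac²: 1331/11424·(-56/121) + 169/204·28/169 = 1/12 ✓
b·A²c: 169/204·17/338 = 1/24 ✓; 4 stages ⇒ order 4.

4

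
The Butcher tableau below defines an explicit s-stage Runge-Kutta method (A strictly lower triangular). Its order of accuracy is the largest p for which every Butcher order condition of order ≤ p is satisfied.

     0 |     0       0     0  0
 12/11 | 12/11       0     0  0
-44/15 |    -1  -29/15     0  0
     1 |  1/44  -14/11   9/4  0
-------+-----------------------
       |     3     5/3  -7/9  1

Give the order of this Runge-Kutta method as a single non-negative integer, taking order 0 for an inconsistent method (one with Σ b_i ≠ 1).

0

b = (3, 5/3, -7/9, 1)
c = (0, 12/11, -44/15, 1)
Ac = (0, 0, -116/55, -4833/605)
Σ b_i: 3·1 + 5/3·1 + (-7/9)·1 + 1·1 = 44/9 ≠ 1 ⇒ order 0.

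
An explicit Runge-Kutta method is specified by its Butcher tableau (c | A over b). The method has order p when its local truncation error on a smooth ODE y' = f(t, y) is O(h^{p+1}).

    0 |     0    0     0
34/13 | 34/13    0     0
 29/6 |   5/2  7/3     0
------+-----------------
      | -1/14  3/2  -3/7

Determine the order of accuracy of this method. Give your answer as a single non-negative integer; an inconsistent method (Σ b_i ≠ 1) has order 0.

b = (-1/14, 3/2, -3/7)
c = (0, 34/13, 29/6)
Ac = (0, 0, 238/39)
Σ b_i: (-1/14)·1 + 3/2·1 + (-3/7)·1 = 1 ✓
b·c: 3/2·34/13 + (-3/7)·29/6 = 337/182 ≠ 1/2 ⇒ order 1.

1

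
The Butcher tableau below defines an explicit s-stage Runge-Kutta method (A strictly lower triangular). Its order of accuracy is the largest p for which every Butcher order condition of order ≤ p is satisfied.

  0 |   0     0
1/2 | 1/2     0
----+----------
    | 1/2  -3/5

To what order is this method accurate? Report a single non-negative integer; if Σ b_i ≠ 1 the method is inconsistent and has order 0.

b = (1/2, -3/5)
c = (0, 1/2)
Σ b_i: 1/2·1 + (-3/5)·1 = -1/10 ≠ 1 ⇒ order 0.

0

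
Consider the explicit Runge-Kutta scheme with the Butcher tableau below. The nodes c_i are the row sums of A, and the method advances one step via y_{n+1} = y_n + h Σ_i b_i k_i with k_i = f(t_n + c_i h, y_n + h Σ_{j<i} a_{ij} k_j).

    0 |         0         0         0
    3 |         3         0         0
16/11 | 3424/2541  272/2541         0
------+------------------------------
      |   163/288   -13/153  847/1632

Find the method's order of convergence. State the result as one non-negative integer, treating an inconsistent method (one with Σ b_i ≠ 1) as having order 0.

b = (163/288, -13/153, 847/1632)
c = (0, 3, 16/11)
Ac = (0, 0, 272/847)
Σ b_i: 163/288·1 + (-13/153)·1 + 847/1632·1 = 1 ✓
b·c: (-13/153)·3 + 847/1632·16/11 = 1/2 ✓
b·c²: (-13/153)·9 + 847/1632·256/121 = 1/3 ✓
b·Ac: 847/1632·272/847 = 1/6 ✓; 3 stages ⇒ order 3.

3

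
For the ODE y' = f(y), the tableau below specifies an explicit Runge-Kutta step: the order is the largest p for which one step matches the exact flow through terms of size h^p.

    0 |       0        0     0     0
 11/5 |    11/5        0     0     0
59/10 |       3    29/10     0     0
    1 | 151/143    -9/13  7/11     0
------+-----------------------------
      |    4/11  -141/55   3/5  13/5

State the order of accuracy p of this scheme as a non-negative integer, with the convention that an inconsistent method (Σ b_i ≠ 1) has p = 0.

b = (4/11, -141/55, 3/5, 13/5)
c = (0, 11/5, 59/10, 1)
Ac = (0, 0, 319/50, 3191/1430)
Σ b_i: 4/11·1 + (-141/55)·1 + 3/5·1 + 13/5·1 = 1 ✓
b·c: (-141/55)·11/5 + 3/5·59/10 + 13/5·1 = 1/2 ✓
b·c²: (-141/55)·121/25 + 3/5·3481/100 + 13/5·1 = 5539/500 ≠ 1/3 ⇒ order 2.
b·Ac: 3/5·319/50 + 13/5·3191/1430 = 13241/1375 ≠ 1/6

2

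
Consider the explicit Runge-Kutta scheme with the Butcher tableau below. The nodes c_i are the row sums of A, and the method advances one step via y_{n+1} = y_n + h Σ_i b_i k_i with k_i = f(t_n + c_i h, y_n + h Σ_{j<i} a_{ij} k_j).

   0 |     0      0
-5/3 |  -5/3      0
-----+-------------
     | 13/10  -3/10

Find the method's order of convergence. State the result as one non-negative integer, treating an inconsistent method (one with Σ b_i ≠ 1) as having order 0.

2

b = (13/10, -3/10)
c = (0, -5/3)
Σ b_i: 13/10·1 + (-3/10)·1 = 1 ✓
b·c: (-3/10)·(-5/3) = 1/2 ✓; 2 stages ⇒ order 2.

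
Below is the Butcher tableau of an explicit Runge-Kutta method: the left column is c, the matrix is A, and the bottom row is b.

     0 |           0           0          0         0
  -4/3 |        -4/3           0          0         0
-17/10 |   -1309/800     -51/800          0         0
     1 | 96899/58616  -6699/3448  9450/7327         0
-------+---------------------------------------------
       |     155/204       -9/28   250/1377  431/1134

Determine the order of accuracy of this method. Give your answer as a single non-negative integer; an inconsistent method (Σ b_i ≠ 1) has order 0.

4

b = (155/204, -9/28, 250/1377, 431/1134)
c = (0, -4/3, -17/10, 1)
Ac = (0, 0, 17/200, 343/862)
Σ b_i: 155/204·1 + (-9/28)·1 + 250/1377·1 + 431/1134·1 = 1 ✓
b·c: (-9/28)·(-4/3) + 250/1377·(-17/10) + 431/1134·1 = 1/2 ✓
b·c²: (-9/28)·16/9 + 250/1377·289/100 + 431/1134·1 = 1/3 ✓
b·Ac: 250/1377·17/200 + 431/1134·343/862 = 1/6 ✓
b·c³: (-9/28)·(-64/27) + 250/1377·(-4913/1000) + 431/1134·1 = 1/4 ✓
b·(c∘Ac): 250/1377·(-289/2000) + 431/1134·343/862 = 1/8 ✓
b·Ac²: 250/1377·(-17/150) + 431/1134·707/2586 = 1/12 ✓
b·A²c: 431/1134·189/1724 = 1/24 ✓; 4 stages ⇒ order 4.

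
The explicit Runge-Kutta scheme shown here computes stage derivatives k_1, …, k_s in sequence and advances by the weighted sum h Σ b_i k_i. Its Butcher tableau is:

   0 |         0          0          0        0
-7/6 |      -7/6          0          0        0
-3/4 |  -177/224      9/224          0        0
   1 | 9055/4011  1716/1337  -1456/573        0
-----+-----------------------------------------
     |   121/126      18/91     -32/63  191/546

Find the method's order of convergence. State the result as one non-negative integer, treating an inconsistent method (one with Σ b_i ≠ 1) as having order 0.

b = (121/126, 18/91, -32/63, 191/546)
c = (0, -7/6, -3/4, 1)
Ac = (0, 0, -3/64, 78/191)
Σ b_i: 121/126·1 + 18/91·1 + (-32/63)·1 + 191/546·1 = 1 ✓
b·c: 18/91·(-7/6) + (-32/63)·(-3/4) + 191/546·1 = 1/2 ✓
b·c²: 18/91·49/36 + (-32/63)·9/16 + 191/546·1 = 1/3 ✓
b·Ac: (-32/63)·(-3/64) + 191/546·78/191 = 1/6 ✓
b·c³: 18/91·(-343/216) + (-32/63)·(-27/64) + 191/546·1 = 1/4 ✓
b·(c∘Ac): (-32/63)·9/256 + 191/546·78/191 = 1/8 ✓
b·Ac²: (-32/63)·7/128 + 191/546·182/573 = 1/12 ✓
b·A²c: 191/546·91/764 = 1/24 ✓; 4 stages ⇒ order 4.

4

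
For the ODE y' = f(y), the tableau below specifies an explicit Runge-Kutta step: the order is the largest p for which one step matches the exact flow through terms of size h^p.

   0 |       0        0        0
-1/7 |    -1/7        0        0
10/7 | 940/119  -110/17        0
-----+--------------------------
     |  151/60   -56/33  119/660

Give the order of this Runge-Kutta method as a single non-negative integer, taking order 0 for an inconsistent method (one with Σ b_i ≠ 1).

3

b = (151/60, -56/33, 119/660)
c = (0, -1/7, 10/7)
Ac = (0, 0, 110/119)
Σ b_i: 151/60·1 + (-56/33)·1 + 119/660·1 = 1 ✓
b·c: (-56/33)·(-1/7) + 119/660·10/7 = 1/2 ✓
b·c²: (-56/33)·1/49 + 119/660·100/49 = 1/3 ✓
b·Ac: 119/660·110/119 = 1/6 ✓; 3 stages ⇒ order 3.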